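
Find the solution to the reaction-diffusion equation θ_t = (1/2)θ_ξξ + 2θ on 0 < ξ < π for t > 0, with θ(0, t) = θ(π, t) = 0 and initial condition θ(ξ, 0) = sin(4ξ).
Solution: Substitute θ = exp(2t)u, i.e. u = exp(-2t)θ.
By the product rule, θ_t = exp(2t)(u_t + 2u), θ_ξξ = exp(2t)u_ξξ.
Substituting into the PDE and dividing by exp(2t): u_t + 2u = (1/2)u_ξξ + 2u.
The lower-order terms cancel, leaving the standard heat equation u_t = (1/2)u_ξξ.
Initial data for u: u(ξ,0) = θ(ξ,0) = sin(4ξ). The boundary conditions carry over: u(0,t) = u(π,t) = 0.
Solve for u:
  Using separation of variables u = X(ξ)G(t):
  Eigenfunctions: sin(nξ), n = 1, 2, 3, ...
  General solution: u(ξ, t) = Σ c_n sin(nξ) exp(-n² t/2)
  Matching u(ξ,0) = sin(4ξ) term by term: c_4=1.
Hence u(ξ,t) = exp(-8t)sin(4ξ).
Transform back: θ(ξ,t) = exp(2t)u(ξ,t).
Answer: θ(ξ, t) = exp(-6t)sin(4ξ)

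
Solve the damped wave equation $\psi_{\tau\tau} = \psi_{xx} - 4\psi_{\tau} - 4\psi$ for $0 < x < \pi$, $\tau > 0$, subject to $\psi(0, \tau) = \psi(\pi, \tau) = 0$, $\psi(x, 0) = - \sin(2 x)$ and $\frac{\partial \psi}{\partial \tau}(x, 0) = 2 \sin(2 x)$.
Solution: Substitute $\psi = e^{-2\tau}u$.
Then $\psi_{\tau} = e^{-2\tau}(u_{\tau} - 2u)$, $\psi_{\tau\tau} = e^{-2\tau}(u_{\tau\tau} - 4u_{\tau} + 4u)$, $\psi_{xx} = e^{-2\tau}u_{xx}$; substituting and dividing by $e^{-2\tau}$, the lower-order terms cancel: $u_{\tau\tau} = u_{xx}$ (standard wave equation).
Data for $u$: $u(x,0) = \psi(x,0) = - \sin(2 x)$; $u_{\tau}(x,0) = \psi_{\tau}(x,0) + 2\psi(x,0) = 0$. The boundary conditions carry over: $u(0,\tau) = u(\pi,\tau) = 0$.
Separating variables: $u = \sum [A_n \cos(\omega_n \tau) + B_n \sin(\omega_n \tau)] \sin(nx)$, $\omega_n = n$. From ICs: $A_2=-1$.
So $u(x,\tau) = - \sin(2 x) \cos(2 \tau)$, and $\psi(x,\tau) = e^{-2\tau}u(x,\tau)$.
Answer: $\psi(x, \tau) = - e^{-2 \tau} \sin(2 x) \cos(2 \tau)$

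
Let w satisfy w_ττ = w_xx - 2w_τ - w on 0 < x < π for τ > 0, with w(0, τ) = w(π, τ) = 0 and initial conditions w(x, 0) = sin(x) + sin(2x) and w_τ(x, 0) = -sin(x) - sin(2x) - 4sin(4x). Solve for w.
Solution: Substitute w = exp(-τ)u, i.e. u = exp(τ)w.
By the product rule, w_τ = exp(-τ)(u_τ - u), w_ττ = exp(-τ)(u_ττ - 2u_τ + u), w_xx = exp(-τ)u_xx.
Substituting into the PDE and dividing by exp(-τ): u_ττ - 2u_τ + u = u_xx - 2(u_τ - u) - u.
The lower-order terms cancel, leaving the standard wave equation u_ττ = u_xx.
Initial data for u: u(x,0) = w(x,0) = sin(x) + sin(2x); u_τ(x,0) = w_τ(x,0) + w(x,0) = -4sin(4x). The boundary conditions carry over: u(0,τ) = u(π,τ) = 0.
Solve for u:
  Using separation of variables u = X(x)T(τ):
  Eigenfunctions: sin(nx), n = 1, 2, 3, ...
  General solution: u(x, τ) = Σ [A_n cos(n τ) + B_n sin(n τ)] sin(nx)
  From u(x,0) = sin(x) + sin(2x): A_1=1, A_2=1. From u_τ(x,0) = -4sin(4x), using u_τ(x,0) = Σ ω_n B_n sin(nx) with ω_n = n: B_4 = (-4)/4 = -1.
Hence u(x,τ) = sin(x)cos(τ) + sin(2x)cos(2τ) - sin(4x)sin(4τ).
Transform back: w(x,τ) = exp(-τ)u(x,τ).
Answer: w(x, τ) = exp(-τ)sin(x)cos(τ) + exp(-τ)sin(2x)cos(2τ) - exp(-τ)sin(4x)sin(4τ)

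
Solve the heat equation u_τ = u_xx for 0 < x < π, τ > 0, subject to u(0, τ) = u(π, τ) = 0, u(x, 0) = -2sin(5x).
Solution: Separating variables: u = Σ c_n exp(-n²τ) sin(nx). From u(x,0) = -2sin(5x): c_5=-2.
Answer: u(x, τ) = -2exp(-25τ)sin(5x)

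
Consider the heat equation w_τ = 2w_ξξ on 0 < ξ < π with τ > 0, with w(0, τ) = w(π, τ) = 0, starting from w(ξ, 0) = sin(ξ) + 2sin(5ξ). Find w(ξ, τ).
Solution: Using separation of variables w = X(ξ)T(τ):
Eigenfunctions: sin(nξ), n = 1, 2, 3, ...
General solution: w(ξ, τ) = Σ c_n sin(nξ) exp(-2n² τ)
Matching w(ξ,0) = sin(ξ) + 2sin(5ξ) term by term: c_1=1, c_5=2.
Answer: w(ξ, τ) = exp(-2τ)sin(ξ) + 2exp(-50τ)sin(5ξ)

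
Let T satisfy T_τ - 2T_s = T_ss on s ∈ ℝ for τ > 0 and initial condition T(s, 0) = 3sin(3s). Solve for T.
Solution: Change to a moving frame: let η = s + 2τ, σ = τ and write T(s,τ) = u(η,σ).
By the chain rule T_τ = u_σ + 2u_η, T_s = u_η, T_ss = u_ηη.
Then T_τ - 2T_s = u_σ: the advection term cancels and the PDE becomes the heat equation u_σ = u_ηη on η ∈ ℝ.
Initial data: u(η,0) = T(η,0) = 3sin(3η).
On η ∈ ℝ each mode satisfies (sin(nη))″ = -n² sin(nη), so exp(-n²σ) sin(nη) solves the heat equation; by superposition u(η,σ) = Σ c_n exp(-n²σ) sin(nη).
Reading off the coefficients: c_3=3, so u(η,σ) = 3exp(-9σ)sin(3η).
Substituting back η = s + 2τ, σ = τ: T(s,τ) = u(s + 2τ, τ).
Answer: T(s, τ) = 3exp(-9τ)sin(3s + 6τ)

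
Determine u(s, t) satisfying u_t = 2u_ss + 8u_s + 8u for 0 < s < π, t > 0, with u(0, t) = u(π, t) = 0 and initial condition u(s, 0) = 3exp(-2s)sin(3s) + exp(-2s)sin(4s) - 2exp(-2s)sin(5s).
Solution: Substitute u = exp(-2s)w.
Then u_s = exp(-2s)(w_s - 2w), u_ss = exp(-2s)(w_ss - 4w_s + 4w), u_t = exp(-2s)w_t; substituting and dividing by exp(-2s), the lower-order terms cancel: w_t = 2w_ss (standard heat equation).
Data for w: w(s,0) = exp(2s)u(s,0) = 3sin(3s) + sin(4s) - 2sin(5s). The boundary conditions carry over: w(0,t) = w(π,t) = 0.
Separating variables: w = Σ c_n exp(-2n²t) sin(ns). From w(s,0) = 3sin(3s) + sin(4s) - 2sin(5s): c_3=3, c_4=1, c_5=-2.
So w(s,t) = 3exp(-18t)sin(3s) + exp(-32t)sin(4s) - 2exp(-50t)sin(5s), and u(s,t) = exp(-2s)w(s,t).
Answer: u(s, t) = 3exp(-2s)exp(-18t)sin(3s) + exp(-2s)exp(-32t)sin(4s) - 2exp(-2s)exp(-50t)sin(5s)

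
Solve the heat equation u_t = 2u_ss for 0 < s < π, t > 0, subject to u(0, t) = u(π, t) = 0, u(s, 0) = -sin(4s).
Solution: Separating variables: u = Σ c_n exp(-2n²t) sin(ns). From u(s,0) = -sin(4s): c_4=-1.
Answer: u(s, t) = -exp(-32t)sin(4s)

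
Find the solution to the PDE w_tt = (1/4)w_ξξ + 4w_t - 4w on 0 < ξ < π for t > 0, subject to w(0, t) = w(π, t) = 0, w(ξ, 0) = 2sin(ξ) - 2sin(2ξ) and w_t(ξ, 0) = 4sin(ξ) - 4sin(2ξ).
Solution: Substitute w = exp(2t)u.
Then w_t = exp(2t)(u_t + 2u), w_tt = exp(2t)(u_tt + 4u_t + 4u), w_ξξ = exp(2t)u_ξξ; substituting and dividing by exp(2t), the lower-order terms cancel: u_tt = (1/4)u_ξξ (standard wave equation).
Data for u: u(ξ,0) = w(ξ,0) = 2sin(ξ) - 2sin(2ξ); u_t(ξ,0) = w_t(ξ,0) - 2w(ξ,0) = 0. The boundary conditions carry over: u(0,t) = u(π,t) = 0.
Separating variables: u = Σ [A_n cos(ω_n t) + B_n sin(ω_n t)] sin(nξ), ω_n = n/2. From ICs: A_1=2, A_2=-2.
So u(ξ,t) = 2sin(ξ)cos(t/2) - 2sin(2ξ)cos(t), and w(ξ,t) = exp(2t)u(ξ,t).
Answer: w(ξ, t) = 2exp(2t)sin(ξ)cos(t/2) - 2exp(2t)sin(2ξ)cos(t)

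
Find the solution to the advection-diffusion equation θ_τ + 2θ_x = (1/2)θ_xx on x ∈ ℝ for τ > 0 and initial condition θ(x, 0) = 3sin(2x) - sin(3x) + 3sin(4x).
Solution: Moving frame: η = x - 2τ, σ = τ, θ = u(η,σ), so θ_τ = u_σ - 2u_η and θ_xx = u_ηη.
Hence θ_τ + 2θ_x = u_σ and the PDE becomes the heat equation u_σ = (1/2)u_ηη on η ∈ ℝ.
Initial data: u(η,0) = θ(η,0) = 3sin(2η) - sin(3η) + 3sin(4η). Each mode sin(nη) decays as exp(-n²σ/2) on ℝ, so u(η,σ) = Σ c_n exp(-n²σ/2) sin(nη) with c_2=3, c_3=-1, c_4=3: u(η,σ) = 3exp(-2σ)sin(2η) + 3exp(-8σ)sin(4η) - exp(-9σ/2)sin(3η).
Substituting back: θ(x,τ) = u(x - 2τ, τ).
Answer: θ(x, τ) = 3exp(-2τ)sin(2x - 4τ) + 3exp(-8τ)sin(4x - 8τ) - exp(-9τ/2)sin(3x - 6τ)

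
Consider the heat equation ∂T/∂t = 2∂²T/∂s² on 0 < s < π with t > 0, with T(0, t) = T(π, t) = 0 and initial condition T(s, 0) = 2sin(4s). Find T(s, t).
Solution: Using separation of variables T = X(s)G(t):
Eigenfunctions: sin(ns), n = 1, 2, 3, ...
General solution: T(s, t) = Σ c_n sin(ns) exp(-2n² t)
Matching T(s,0) = 2sin(4s) term by term: c_4=2.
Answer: T(s, t) = 2exp(-32t)sin(4s)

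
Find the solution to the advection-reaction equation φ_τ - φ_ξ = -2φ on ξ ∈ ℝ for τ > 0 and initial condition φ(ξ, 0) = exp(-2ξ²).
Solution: Substitute φ = exp(-2τ)u, i.e. u = exp(2τ)φ.
By the product rule, φ_τ = exp(-2τ)(u_τ - 2u), φ_ξ = exp(-2τ)u_ξ.
Substituting into the PDE and dividing by exp(-2τ): u_τ - 2u - u_ξ = -2u.
The lower-order terms cancel, leaving the standard advection equation u_τ - u_ξ = 0.
Initial data for u: u(ξ,0) = φ(ξ,0) = exp(-2ξ²).
Solve for u:
  By method of characteristics (waves move left with speed 1):
  Along characteristics ξ + τ = const, u is constant, so u(ξ,τ) = f(ξ + τ) with f = u(·, 0).
Hence u(ξ,τ) = exp(-2(ξ + τ)²).
Transform back: φ(ξ,τ) = exp(-2τ)u(ξ,τ).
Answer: φ(ξ, τ) = exp(-2τ)exp(-2(ξ + τ)²)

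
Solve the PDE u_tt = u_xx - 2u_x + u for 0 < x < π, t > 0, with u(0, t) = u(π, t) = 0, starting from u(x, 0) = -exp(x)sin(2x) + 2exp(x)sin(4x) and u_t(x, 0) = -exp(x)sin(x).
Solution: Substitute u = exp(x)w.
Then u_x = exp(x)(w_x + w), u_xx = exp(x)(w_xx + 2w_x + w), u_tt = exp(x)w_tt; substituting and dividing by exp(x), the lower-order terms cancel: w_tt = w_xx (standard wave equation).
Data for w: w(x,0) = exp(-x)u(x,0) = -sin(2x) + 2sin(4x); w_t(x,0) = exp(-x)u_t(x,0) = -sin(x). The boundary conditions carry over: w(0,t) = w(π,t) = 0.
Separating variables: w = Σ [A_n cos(ω_n t) + B_n sin(ω_n t)] sin(nx), ω_n = n. From ICs (B_n = velocity coefficient / ω_n): A_2=-1, A_4=2, B_1=-1.
So w(x,t) = -sin(t)sin(x) - sin(2x)cos(2t) + 2sin(4x)cos(4t), and u(x,t) = exp(x)w(x,t).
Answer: u(x, t) = -exp(x)sin(t)sin(x) - exp(x)sin(2x)cos(2t) + 2exp(x)sin(4x)cos(4t)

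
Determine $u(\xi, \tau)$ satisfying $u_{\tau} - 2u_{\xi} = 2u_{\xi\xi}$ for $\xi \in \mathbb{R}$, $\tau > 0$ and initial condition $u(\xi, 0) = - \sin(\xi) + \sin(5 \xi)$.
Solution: Change to a moving frame: let $\eta = \xi + 2\tau$, $\sigma = \tau$ and write $u(\xi,\tau) = w(\eta,\sigma)$.
By the chain rule $u_{\tau} = w_{\sigma} + 2w_{\eta}$, $u_{\xi} = w_{\eta}$, $u_{\xi\xi} = w_{\eta\eta}$.
Then $u_{\tau} - 2u_{\xi} = w_{\sigma}$: the advection term cancels and the PDE becomes the heat equation $w_{\sigma} = 2w_{\eta\eta}$ on $\eta \in \mathbb{R}$.
Initial data: $w(\eta,0) = u(\eta,0) = - \sin(\eta) + \sin(5 \eta)$.
On $\eta \in \mathbb{R}$ each mode satisfies $(\sin(n\eta))'' = -n^2 \sin(n\eta)$, so $e^{-2n^2\sigma} \sin(n\eta)$ solves the heat equation; by superposition $w(\eta,\sigma) = \sum c_n e^{-2n^2\sigma} \sin(n\eta)$.
Reading off the coefficients: $c_1=-1, c_5=1$, so $w(\eta,\sigma) = - e^{-2 \sigma} \sin(\eta) + e^{-50 \sigma} \sin(5 \eta)$.
Substituting back $\eta = \xi + 2\tau$, $\sigma = \tau$: $u(\xi,\tau) = w(\xi + 2\tau, \tau)$.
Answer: $u(\xi, \tau) = - e^{-2 \tau} \sin(2 \tau + \xi) + e^{-50 \tau} \sin(10 \tau + 5 \xi)$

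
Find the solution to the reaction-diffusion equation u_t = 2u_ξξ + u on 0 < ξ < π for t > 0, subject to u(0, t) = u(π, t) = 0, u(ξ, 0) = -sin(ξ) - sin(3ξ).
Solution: Substitute u = exp(t)w, i.e. w = exp(-t)u.
By the product rule, u_t = exp(t)(w_t + w), u_ξξ = exp(t)w_ξξ.
Substituting into the PDE and dividing by exp(t): w_t + w = 2w_ξξ + w.
The lower-order terms cancel, leaving the standard heat equation w_t = 2w_ξξ.
Initial data for w: w(ξ,0) = u(ξ,0) = -sin(ξ) - sin(3ξ). The boundary conditions carry over: w(0,t) = w(π,t) = 0.
Solve for w:
  Using separation of variables w = X(ξ)T(t):
  Eigenfunctions: sin(nξ), n = 1, 2, 3, ...
  General solution: w(ξ, t) = Σ c_n sin(nξ) exp(-2n² t)
  Matching w(ξ,0) = -sin(ξ) - sin(3ξ) term by term: c_1=-1, c_3=-1.
Hence w(ξ,t) = -exp(-2t)sin(ξ) - exp(-18t)sin(3ξ).
Transform back: u(ξ,t) = exp(t)w(ξ,t).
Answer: u(ξ, t) = -exp(-t)sin(ξ) - exp(-17t)sin(3ξ)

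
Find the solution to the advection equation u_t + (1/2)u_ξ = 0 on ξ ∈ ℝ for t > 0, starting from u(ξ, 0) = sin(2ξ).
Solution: By characteristics (dξ/dt = 1/2), u(ξ,t) = f(ξ - (1/2)t) with f = u(·, 0).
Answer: u(ξ, t) = -sin(t - 2ξ)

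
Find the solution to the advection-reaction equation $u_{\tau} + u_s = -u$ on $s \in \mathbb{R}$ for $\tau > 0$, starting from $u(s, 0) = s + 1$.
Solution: Substitute $u = e^{-\tau}w$, i.e. $w = e^{\tau}u$.
By the product rule, $u_{\tau} = e^{-\tau}(w_{\tau} - w)$, $u_s = e^{-\tau}w_s$.
Substituting into the PDE and dividing by $e^{-\tau}$: $w_{\tau} - w + w_s = -w$.
The lower-order terms cancel, leaving the standard advection equation $w_{\tau} + w_s = 0$.
Initial data for $w$: $w(s,0) = u(s,0) = s + 1$.
Solve for $w$:
  By method of characteristics (waves move right with speed 1):
  Along characteristics $s - \tau =$ const, $w$ is constant, so $w(s,\tau) = f(s - \tau)$ with $f = w( \cdot , 0)$.
Hence $w(s,\tau) = s - \tau + 1$.
Transform back: $u(s,\tau) = e^{-\tau}w(s,\tau)$.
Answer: $u(s, \tau) = - \tau e^{-\tau} + s e^{-\tau} + e^{-\tau}$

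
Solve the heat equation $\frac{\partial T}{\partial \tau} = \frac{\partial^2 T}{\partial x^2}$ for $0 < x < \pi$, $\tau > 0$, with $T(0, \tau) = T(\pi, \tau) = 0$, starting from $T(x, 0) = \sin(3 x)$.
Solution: Separating variables: $T = \sum c_n e^{-n^2\tau} \sin(nx)$. From $T(x,0) = \sin(3 x)$: $c_3=1$.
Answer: $T(x, \tau) = e^{-9 \tau} \sin(3 x)$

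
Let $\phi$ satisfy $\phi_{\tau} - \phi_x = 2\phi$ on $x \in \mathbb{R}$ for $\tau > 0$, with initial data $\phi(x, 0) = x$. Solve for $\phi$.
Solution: Substitute $\phi = e^{2\tau}u$, i.e. $u = e^{-2\tau}\phi$.
By the product rule, $\phi_{\tau} = e^{2\tau}(u_{\tau} + 2u)$, $\phi_x = e^{2\tau}u_x$.
Substituting into the PDE and dividing by $e^{2\tau}$: $u_{\tau} + 2u - u_x = 2u$.
The lower-order terms cancel, leaving the standard advection equation $u_{\tau} - u_x = 0$.
Initial data for $u$: $u(x,0) = \phi(x,0) = x$.
Solve for $u$:
  By method of characteristics (waves move left with speed 1):
  Along characteristics $x + \tau =$ const, $u$ is constant, so $u(x,\tau) = f(x + \tau)$ with $f = u( \cdot , 0)$.
Hence $u(x,\tau) = x + \tau$.
Transform back: $\phi(x,\tau) = e^{2\tau}u(x,\tau)$.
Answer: $\phi(x, \tau) = \tau e^{2 \tau} + x e^{2 \tau}$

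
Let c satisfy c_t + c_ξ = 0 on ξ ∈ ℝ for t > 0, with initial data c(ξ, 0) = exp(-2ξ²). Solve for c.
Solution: By characteristics (dξ/dt = 1), c(ξ,t) = f(ξ - t) with f = c(·, 0).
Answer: c(ξ, t) = exp(-2(-t + ξ)²)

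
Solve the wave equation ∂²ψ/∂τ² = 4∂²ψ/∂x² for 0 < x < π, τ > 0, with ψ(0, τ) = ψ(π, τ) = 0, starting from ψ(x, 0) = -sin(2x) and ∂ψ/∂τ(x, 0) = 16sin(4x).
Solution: Separating variables: ψ = Σ [A_n cos(ω_n τ) + B_n sin(ω_n τ)] sin(nx), ω_n = 2n. From ICs (B_n = velocity coefficient / ω_n): A_2=-1, B_4=2.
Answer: ψ(x, τ) = -sin(2x)cos(4τ) + 2sin(4x)sin(8τ)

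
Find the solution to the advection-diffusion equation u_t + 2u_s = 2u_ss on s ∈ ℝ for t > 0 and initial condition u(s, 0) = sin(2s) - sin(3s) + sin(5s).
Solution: Change to a moving frame: let η = s - 2t, σ = t and write u(s,t) = w(η,σ).
By the chain rule u_t = w_σ - 2w_η, u_s = w_η, u_ss = w_ηη.
Then u_t + 2u_s = w_σ: the advection term cancels and the PDE becomes the heat equation w_σ = 2w_ηη on η ∈ ℝ.
Initial data: w(η,0) = u(η,0) = sin(2η) - sin(3η) + sin(5η).
On η ∈ ℝ each mode satisfies (sin(nη))″ = -n² sin(nη), so exp(-2n²σ) sin(nη) solves the heat equation; by superposition w(η,σ) = Σ c_n exp(-2n²σ) sin(nη).
Reading off the coefficients: c_2=1, c_3=-1, c_5=1, so w(η,σ) = exp(-8σ)sin(2η) - exp(-18σ)sin(3η) + exp(-50σ)sin(5η).
Substituting back η = s - 2t, σ = t: u(s,t) = w(s - 2t, t).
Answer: u(s, t) = exp(-8t)sin(2s - 4t) - exp(-18t)sin(3s - 6t) + exp(-50t)sin(5s - 10t)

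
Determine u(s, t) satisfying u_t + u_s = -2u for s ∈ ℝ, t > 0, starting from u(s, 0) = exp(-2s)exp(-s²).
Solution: Substitute u = exp(-2s)w, i.e. w = exp(2s)u.
By the product rule, u_s = exp(-2s)(w_s - 2w), u_t = exp(-2s)w_t.
Substituting into the PDE and dividing by exp(-2s): w_t + (w_s - 2w) = -2w.
The lower-order terms cancel, leaving the standard advection equation w_t + w_s = 0.
Initial data for w: w(s,0) = exp(2s)u(s,0) = exp(-s²).
Solve for w:
  By method of characteristics (waves move right with speed 1):
  Along characteristics s - t = const, w is constant, so w(s,t) = f(s - t) with f = w(·, 0).
Hence w(s,t) = exp(-(s - t)²).
Transform back: u(s,t) = exp(-2s)w(s,t).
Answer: u(s, t) = exp(-2s)exp(-(s - t)²)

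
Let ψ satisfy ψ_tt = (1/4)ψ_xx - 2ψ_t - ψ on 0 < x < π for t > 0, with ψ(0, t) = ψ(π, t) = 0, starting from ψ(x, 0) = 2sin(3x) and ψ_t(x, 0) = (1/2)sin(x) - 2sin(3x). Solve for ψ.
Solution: Substitute ψ = exp(-t)u, i.e. u = exp(t)ψ.
By the product rule, ψ_t = exp(-t)(u_t - u), ψ_tt = exp(-t)(u_tt - 2u_t + u), ψ_xx = exp(-t)u_xx.
Substituting into the PDE and dividing by exp(-t): u_tt - 2u_t + u = (1/4)u_xx - 2(u_t - u) - u.
The lower-order terms cancel, leaving the standard wave equation u_tt = (1/4)u_xx.
Initial data for u: u(x,0) = ψ(x,0) = 2sin(3x); u_t(x,0) = ψ_t(x,0) + ψ(x,0) = (1/2)sin(x). The boundary conditions carry over: u(0,t) = u(π,t) = 0.
Solve for u:
  Using separation of variables u = X(x)T(t):
  Eigenfunctions: sin(nx), n = 1, 2, 3, ...
  General solution: u(x, t) = Σ [A_n cos(n t/2) + B_n sin(n t/2)] sin(nx)
  From u(x,0) = 2sin(3x): A_3=2. From u_t(x,0) = (1/2)sin(x), using u_t(x,0) = Σ ω_n B_n sin(nx) with ω_n = n/2: B_1 = (1/2)/(1/2) = 1.
Hence u(x,t) = sin(t/2)sin(x) + 2sin(3x)cos(3t/2).
Transform back: ψ(x,t) = exp(-t)u(x,t).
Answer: ψ(x, t) = exp(-t)sin(t/2)sin(x) + 2exp(-t)sin(3x)cos(3t/2)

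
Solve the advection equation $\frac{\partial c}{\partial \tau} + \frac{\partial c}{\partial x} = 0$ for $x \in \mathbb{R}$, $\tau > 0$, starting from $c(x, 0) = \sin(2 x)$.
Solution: By method of characteristics (waves move right with speed 1):
Along characteristics $x - \tau =$ const, $c$ is constant, so $c(x,\tau) = f(x - \tau)$ with $f = c( \cdot , 0)$.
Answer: $c(x, \tau) = - \sin(2 \tau - 2 x)$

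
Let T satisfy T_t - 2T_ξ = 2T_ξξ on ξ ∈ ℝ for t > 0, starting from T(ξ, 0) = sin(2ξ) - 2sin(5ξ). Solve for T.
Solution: Moving frame: η = ξ + 2t, σ = t, T = u(η,σ), so T_t = u_σ + 2u_η and T_ξξ = u_ηη.
Hence T_t - 2T_ξ = u_σ and the PDE becomes the heat equation u_σ = 2u_ηη on η ∈ ℝ.
Initial data: u(η,0) = T(η,0) = sin(2η) - 2sin(5η). Each mode sin(nη) decays as exp(-2n²σ) on ℝ, so u(η,σ) = Σ c_n exp(-2n²σ) sin(nη) with c_2=1, c_5=-2: u(η,σ) = exp(-8σ)sin(2η) - 2exp(-50σ)sin(5η).
Substituting back: T(ξ,t) = u(ξ + 2t, t).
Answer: T(ξ, t) = exp(-8t)sin(4t + 2ξ) - 2exp(-50t)sin(10t + 5ξ)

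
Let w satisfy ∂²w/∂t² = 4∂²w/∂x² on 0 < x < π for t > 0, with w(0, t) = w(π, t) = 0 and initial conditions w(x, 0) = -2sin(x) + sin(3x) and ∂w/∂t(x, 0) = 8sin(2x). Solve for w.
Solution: Separating variables: w = Σ [A_n cos(ω_n t) + B_n sin(ω_n t)] sin(nx), ω_n = 2n. From ICs (B_n = velocity coefficient / ω_n): A_1=-2, A_3=1, B_2=2.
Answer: w(x, t) = 2sin(4t)sin(2x) - 2sin(x)cos(2t) + sin(3x)cos(6t)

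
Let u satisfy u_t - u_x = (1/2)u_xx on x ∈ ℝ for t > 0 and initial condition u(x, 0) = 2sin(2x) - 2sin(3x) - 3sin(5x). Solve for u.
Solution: Change to a moving frame: let η = x + t, σ = t and write u(x,t) = w(η,σ).
By the chain rule u_t = w_σ + w_η, u_x = w_η, u_xx = w_ηη.
Then u_t - u_x = w_σ: the advection term cancels and the PDE becomes the heat equation w_σ = (1/2)w_ηη on η ∈ ℝ.
Initial data: w(η,0) = u(η,0) = 2sin(2η) - 2sin(3η) - 3sin(5η).
On η ∈ ℝ each mode satisfies (sin(nη))″ = -n² sin(nη), so exp(-n²σ/2) sin(nη) solves the heat equation; by superposition w(η,σ) = Σ c_n exp(-n²σ/2) sin(nη).
Reading off the coefficients: c_2=2, c_3=-2, c_5=-3, so w(η,σ) = 2exp(-2σ)sin(2η) - 2exp(-9σ/2)sin(3η) - 3exp(-25σ/2)sin(5η).
Substituting back η = x + t, σ = t: u(x,t) = w(x + t, t).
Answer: u(x, t) = 2exp(-2t)sin(2t + 2x) - 2exp(-9t/2)sin(3t + 3x) - 3exp(-25t/2)sin(5t + 5x)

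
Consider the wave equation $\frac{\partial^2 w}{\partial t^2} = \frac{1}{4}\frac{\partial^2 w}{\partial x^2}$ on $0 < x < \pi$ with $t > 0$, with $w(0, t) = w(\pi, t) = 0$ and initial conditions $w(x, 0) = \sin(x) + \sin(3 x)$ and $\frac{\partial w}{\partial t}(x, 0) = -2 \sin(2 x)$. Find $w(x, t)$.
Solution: Using separation of variables $w = X(x)T(t)$:
Eigenfunctions: $\sin(nx)$, $n = 1, 2, 3, \ldots$
General solution: $w(x, t) = \sum [A_n \cos(n t/2) + B_n \sin(n t/2)] \sin(nx)$
From $w(x,0) = \sin(x) + \sin(3 x)$: $A_1=1, A_3=1$. From $w_t(x,0) = -2 \sin(2 x)$, using $w_t(x,0) = \sum \omega_n B_n \sin(nx)$ with $\omega_n = n/2$: $B_2 = (-2)/1 = -2$.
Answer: $w(x, t) = -2 \sin(t) \sin(2 x) + \sin(x) \cos(t/2) + \sin(3 x) \cos(3 t/2)$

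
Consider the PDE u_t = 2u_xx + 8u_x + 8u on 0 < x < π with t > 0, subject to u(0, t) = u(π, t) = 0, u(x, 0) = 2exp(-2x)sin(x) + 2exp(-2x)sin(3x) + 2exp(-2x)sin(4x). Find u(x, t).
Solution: Substitute u = exp(-2x)w.
Then u_x = exp(-2x)(w_x - 2w), u_xx = exp(-2x)(w_xx - 4w_x + 4w), u_t = exp(-2x)w_t; substituting and dividing by exp(-2x), the lower-order terms cancel: w_t = 2w_xx (standard heat equation).
Data for w: w(x,0) = exp(2x)u(x,0) = 2sin(x) + 2sin(3x) + 2sin(4x). The boundary conditions carry over: w(0,t) = w(π,t) = 0.
Separating variables: w = Σ c_n exp(-2n²t) sin(nx). From w(x,0) = 2sin(x) + 2sin(3x) + 2sin(4x): c_1=2, c_3=2, c_4=2.
So w(x,t) = 2exp(-2t)sin(x) + 2exp(-18t)sin(3x) + 2exp(-32t)sin(4x), and u(x,t) = exp(-2x)w(x,t).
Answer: u(x, t) = 2exp(-2t)exp(-2x)sin(x) + 2exp(-18t)exp(-2x)sin(3x) + 2exp(-32t)exp(-2x)sin(4x)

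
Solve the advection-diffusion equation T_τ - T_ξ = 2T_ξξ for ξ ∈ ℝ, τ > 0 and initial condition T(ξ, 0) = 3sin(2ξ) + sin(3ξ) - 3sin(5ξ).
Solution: Change to a moving frame: let η = ξ + τ, σ = τ and write T(ξ,τ) = u(η,σ).
By the chain rule T_τ = u_σ + u_η, T_ξ = u_η, T_ξξ = u_ηη.
Then T_τ - T_ξ = u_σ: the advection term cancels and the PDE becomes the heat equation u_σ = 2u_ηη on η ∈ ℝ.
Initial data: u(η,0) = T(η,0) = 3sin(2η) + sin(3η) - 3sin(5η).
On η ∈ ℝ each mode satisfies (sin(nη))″ = -n² sin(nη), so exp(-2n²σ) sin(nη) solves the heat equation; by superposition u(η,σ) = Σ c_n exp(-2n²σ) sin(nη).
Reading off the coefficients: c_2=3, c_3=1, c_5=-3, so u(η,σ) = 3exp(-8σ)sin(2η) + exp(-18σ)sin(3η) - 3exp(-50σ)sin(5η).
Substituting back η = ξ + τ, σ = τ: T(ξ,τ) = u(ξ + τ, τ).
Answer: T(ξ, τ) = 3exp(-8τ)sin(2ξ + 2τ) + exp(-18τ)sin(3ξ + 3τ) - 3exp(-50τ)sin(5ξ + 5τ)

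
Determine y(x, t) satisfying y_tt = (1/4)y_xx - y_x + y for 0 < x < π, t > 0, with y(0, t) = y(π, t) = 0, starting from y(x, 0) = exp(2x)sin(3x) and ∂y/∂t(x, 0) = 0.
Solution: Substitute y = exp(2x)u.
Then y_x = exp(2x)(u_x + 2u), y_xx = exp(2x)(u_xx + 4u_x + 4u), y_tt = exp(2x)u_tt; substituting and dividing by exp(2x), the lower-order terms cancel: u_tt = (1/4)u_xx (standard wave equation).
Data for u: u(x,0) = exp(-2x)y(x,0) = sin(3x); u_t(x,0) = exp(-2x)y_t(x,0) = 0. The boundary conditions carry over: u(0,t) = u(π,t) = 0.
Separating variables: u = Σ [A_n cos(ω_n t) + B_n sin(ω_n t)] sin(nx), ω_n = n/2. From ICs: A_3=1.
So u(x,t) = sin(3x)cos(3t/2), and y(x,t) = exp(2x)u(x,t).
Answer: y(x, t) = exp(2x)sin(3x)cos(3t/2)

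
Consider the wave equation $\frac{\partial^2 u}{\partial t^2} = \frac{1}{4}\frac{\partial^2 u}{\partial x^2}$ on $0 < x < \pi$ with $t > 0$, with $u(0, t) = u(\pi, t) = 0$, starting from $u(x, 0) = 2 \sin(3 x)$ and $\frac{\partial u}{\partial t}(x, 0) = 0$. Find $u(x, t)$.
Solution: Using separation of variables $u = X(x)T(t)$:
Eigenfunctions: $\sin(nx)$, $n = 1, 2, 3, \ldots$
General solution: $u(x, t) = \sum [A_n \cos(n t/2) + B_n \sin(n t/2)] \sin(nx)$
From $u(x,0) = 2 \sin(3 x)$: $A_3=2$. From $u_t(x,0) = 0$: all $B_n = 0$.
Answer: $u(x, t) = 2 \sin(3 x) \cos(3 t/2)$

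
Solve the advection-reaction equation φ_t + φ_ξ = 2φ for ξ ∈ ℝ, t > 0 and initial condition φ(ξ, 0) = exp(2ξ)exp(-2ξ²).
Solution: Substitute φ = exp(2ξ)u, i.e. u = exp(-2ξ)φ.
By the product rule, φ_ξ = exp(2ξ)(u_ξ + 2u), φ_t = exp(2ξ)u_t.
Substituting into the PDE and dividing by exp(2ξ): u_t + (u_ξ + 2u) = 2u.
The lower-order terms cancel, leaving the standard advection equation u_t + u_ξ = 0.
Initial data for u: u(ξ,0) = exp(-2ξ)φ(ξ,0) = exp(-2ξ²).
Solve for u:
  By method of characteristics (waves move right with speed 1):
  Along characteristics ξ - t = const, u is constant, so u(ξ,t) = f(ξ - t) with f = u(·, 0).
Hence u(ξ,t) = exp(-2(-t + ξ)²).
Transform back: φ(ξ,t) = exp(2ξ)u(ξ,t).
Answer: φ(ξ, t) = exp(2ξ)exp(-2(-t + ξ)²)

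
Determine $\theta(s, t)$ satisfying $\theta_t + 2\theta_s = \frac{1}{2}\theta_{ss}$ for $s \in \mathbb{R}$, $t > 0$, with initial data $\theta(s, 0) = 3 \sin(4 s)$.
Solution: Change to a moving frame: let $\eta = s - 2t$, $\sigma = t$ and write $\theta(s,t) = u(\eta,\sigma)$.
By the chain rule $\theta_t = u_{\sigma} - 2u_{\eta}$, $\theta_s = u_{\eta}$, $\theta_{ss} = u_{\eta\eta}$.
Then $\theta_t + 2\theta_s = u_{\sigma}$: the advection term cancels and the PDE becomes the heat equation $u_{\sigma} = \frac{1}{2}u_{\eta\eta}$ on $\eta \in \mathbb{R}$.
Initial data: $u(\eta,0) = \theta(\eta,0) = 3 \sin(4 \eta)$.
On $\eta \in \mathbb{R}$ each mode satisfies $(\sin(n\eta))'' = -n^2 \sin(n\eta)$, so $e^{-n^2\sigma/2} \sin(n\eta)$ solves the heat equation; by superposition $u(\eta,\sigma) = \sum c_n e^{-n^2\sigma/2} \sin(n\eta)$.
Reading off the coefficients: $c_4=3$, so $u(\eta,\sigma) = 3 e^{-8 \sigma} \sin(4 \eta)$.
Substituting back $\eta = s - 2t$, $\sigma = t$: $\theta(s,t) = u(s - 2t, t)$.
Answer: $\theta(s, t) = 3 e^{-8 t} \sin(4 s - 8 t)$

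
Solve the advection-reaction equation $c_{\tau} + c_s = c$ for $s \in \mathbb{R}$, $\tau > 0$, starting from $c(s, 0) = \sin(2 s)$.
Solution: Substitute $c = e^{\tau}u$, i.e. $u = e^{-\tau}c$.
By the product rule, $c_{\tau} = e^{\tau}(u_{\tau} + u)$, $c_s = e^{\tau}u_s$.
Substituting into the PDE and dividing by $e^{\tau}$: $u_{\tau} + u + u_s = u$.
The lower-order terms cancel, leaving the standard advection equation $u_{\tau} + u_s = 0$.
Initial data for $u$: $u(s,0) = c(s,0) = \sin(2 s)$.
Solve for $u$:
  By method of characteristics (waves move right with speed 1):
  Along characteristics $s - \tau =$ const, $u$ is constant, so $u(s,\tau) = f(s - \tau)$ with $f = u( \cdot , 0)$.
Hence $u(s,\tau) = \sin(2 s - 2 \tau)$.
Transform back: $c(s,\tau) = e^{\tau}u(s,\tau)$.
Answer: $c(s, \tau) = - e^{\tau} \sin(2 \tau - 2 s)$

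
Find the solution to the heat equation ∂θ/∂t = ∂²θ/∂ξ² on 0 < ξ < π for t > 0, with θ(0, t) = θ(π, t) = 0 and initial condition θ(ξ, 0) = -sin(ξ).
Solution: Separating variables: θ = Σ c_n exp(-n²t) sin(nξ). From θ(ξ,0) = -sin(ξ): c_1=-1.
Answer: θ(ξ, t) = -exp(-t)sin(ξ)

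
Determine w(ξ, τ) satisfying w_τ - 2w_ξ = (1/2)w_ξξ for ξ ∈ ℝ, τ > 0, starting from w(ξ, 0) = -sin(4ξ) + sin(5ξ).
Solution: Moving frame: η = ξ + 2τ, σ = τ, w = u(η,σ), so w_τ = u_σ + 2u_η and w_ξξ = u_ηη.
Hence w_τ - 2w_ξ = u_σ and the PDE becomes the heat equation u_σ = (1/2)u_ηη on η ∈ ℝ.
Initial data: u(η,0) = w(η,0) = -sin(4η) + sin(5η). Each mode sin(nη) decays as exp(-n²σ/2) on ℝ, so u(η,σ) = Σ c_n exp(-n²σ/2) sin(nη) with c_4=-1, c_5=1: u(η,σ) = -exp(-8σ)sin(4η) + exp(-25σ/2)sin(5η).
Substituting back: w(ξ,τ) = u(ξ + 2τ, τ).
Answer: w(ξ, τ) = -exp(-8τ)sin(4ξ + 8τ) + exp(-25τ/2)sin(5ξ + 10τ)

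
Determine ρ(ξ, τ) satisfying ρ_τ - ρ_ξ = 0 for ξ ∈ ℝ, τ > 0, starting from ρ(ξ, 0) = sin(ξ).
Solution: By method of characteristics (waves move left with speed 1):
Along characteristics ξ + τ = const, ρ is constant, so ρ(ξ,τ) = f(ξ + τ) with f = ρ(·, 0).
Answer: ρ(ξ, τ) = sin(ξ + τ)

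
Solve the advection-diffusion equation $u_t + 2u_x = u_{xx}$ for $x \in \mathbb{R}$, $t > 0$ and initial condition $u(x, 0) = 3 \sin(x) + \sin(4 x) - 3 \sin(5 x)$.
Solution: Change to a moving frame: let $\eta = x - 2t$, $\sigma = t$ and write $u(x,t) = w(\eta,\sigma)$.
By the chain rule $u_t = w_{\sigma} - 2w_{\eta}$, $u_x = w_{\eta}$, $u_{xx} = w_{\eta\eta}$.
Then $u_t + 2u_x = w_{\sigma}$: the advection term cancels and the PDE becomes the heat equation $w_{\sigma} = w_{\eta\eta}$ on $\eta \in \mathbb{R}$.
Initial data: $w(\eta,0) = u(\eta,0) = 3 \sin(\eta) + \sin(4 \eta) - 3 \sin(5 \eta)$.
On $\eta \in \mathbb{R}$ each mode satisfies $(\sin(n\eta))'' = -n^2 \sin(n\eta)$, so $e^{-n^2\sigma} \sin(n\eta)$ solves the heat equation; by superposition $w(\eta,\sigma) = \sum c_n e^{-n^2\sigma} \sin(n\eta)$.
Reading off the coefficients: $c_1=3, c_4=1, c_5=-3$, so $w(\eta,\sigma) = 3 e^{-\sigma} \sin(\eta) + e^{-16 \sigma} \sin(4 \eta) - 3 e^{-25 \sigma} \sin(5 \eta)$.
Substituting back $\eta = x - 2t$, $\sigma = t$: $u(x,t) = w(x - 2t, t)$.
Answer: $u(x, t) = -3 e^{-t} \sin(2 t - x) -  e^{-16 t} \sin(8 t - 4 x) + 3 e^{-25 t} \sin(10 t - 5 x)$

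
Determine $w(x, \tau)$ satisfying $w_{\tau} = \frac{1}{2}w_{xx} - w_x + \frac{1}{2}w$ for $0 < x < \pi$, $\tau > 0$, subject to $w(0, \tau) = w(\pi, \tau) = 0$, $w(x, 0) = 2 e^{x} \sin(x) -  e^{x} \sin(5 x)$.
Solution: Substitute $w = e^{x}u$.
Then $w_x = e^{x}(u_x + u)$, $w_{xx} = e^{x}(u_{xx} + 2u_x + u)$, $w_{\tau} = e^{x}u_{\tau}$; substituting and dividing by $e^{x}$, the lower-order terms cancel: $u_{\tau} = \frac{1}{2}u_{xx}$ (standard heat equation).
Data for $u$: $u(x,0) = e^{-x}w(x,0) = 2 \sin(x) - \sin(5 x)$. The boundary conditions carry over: $u(0,\tau) = u(\pi,\tau) = 0$.
Separating variables: $u = \sum c_n e^{-n^2\tau/2} \sin(nx)$. From $u(x,0) = 2 \sin(x) - \sin(5 x)$: $c_1=2, c_5=-1$.
So $u(x,\tau) = 2 e^{-\tau/2} \sin(x) - e^{-25 \tau/2} \sin(5 x)$, and $w(x,\tau) = e^{x}u(x,\tau)$.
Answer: $w(x, \tau) = 2 e^{-\tau/2} e^{x} \sin(x) -  e^{-25 \tau/2} e^{x} \sin(5 x)$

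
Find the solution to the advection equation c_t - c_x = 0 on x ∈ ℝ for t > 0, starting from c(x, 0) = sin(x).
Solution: By characteristics (dx/dt = -1), c(x,t) = f(x + t) with f = c(·, 0).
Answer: c(x, t) = sin(t + x)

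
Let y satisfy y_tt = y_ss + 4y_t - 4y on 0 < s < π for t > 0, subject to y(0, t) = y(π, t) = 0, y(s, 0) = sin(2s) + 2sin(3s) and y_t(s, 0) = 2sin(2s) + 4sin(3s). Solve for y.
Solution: Substitute y = exp(2t)u, i.e. u = exp(-2t)y.
By the product rule, y_t = exp(2t)(u_t + 2u), y_tt = exp(2t)(u_tt + 4u_t + 4u), y_ss = exp(2t)u_ss.
Substituting into the PDE and dividing by exp(2t): u_tt + 4u_t + 4u = u_ss + 4(u_t + 2u) - 4u.
The lower-order terms cancel, leaving the standard wave equation u_tt = u_ss.
Initial data for u: u(s,0) = y(s,0) = sin(2s) + 2sin(3s); u_t(s,0) = y_t(s,0) - 2y(s,0) = 0. The boundary conditions carry over: u(0,t) = u(π,t) = 0.
Solve for u:
  Using separation of variables u = X(s)T(t):
  Eigenfunctions: sin(ns), n = 1, 2, 3, ...
  General solution: u(s, t) = Σ [A_n cos(n t) + B_n sin(n t)] sin(ns)
  From u(s,0) = sin(2s) + 2sin(3s): A_2=1, A_3=2. From u_t(s,0) = 0: all B_n = 0.
Hence u(s,t) = sin(2s)cos(2t) + 2sin(3s)cos(3t).
Transform back: y(s,t) = exp(2t)u(s,t).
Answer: y(s, t) = exp(2t)sin(2s)cos(2t) + 2exp(2t)sin(3s)cos(3t)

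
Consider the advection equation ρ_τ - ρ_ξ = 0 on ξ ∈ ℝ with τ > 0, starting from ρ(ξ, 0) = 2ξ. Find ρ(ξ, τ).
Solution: By characteristics (dξ/dτ = -1), ρ(ξ,τ) = f(ξ + τ) with f = ρ(·, 0).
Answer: ρ(ξ, τ) = 2ξ + 2τ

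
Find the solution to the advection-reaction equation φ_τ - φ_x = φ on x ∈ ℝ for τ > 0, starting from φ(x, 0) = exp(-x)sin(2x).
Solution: Substitute φ = exp(-x)u, i.e. u = exp(x)φ.
By the product rule, φ_x = exp(-x)(u_x - u), φ_τ = exp(-x)u_τ.
Substituting into the PDE and dividing by exp(-x): u_τ - (u_x - u) = u.
The lower-order terms cancel, leaving the standard advection equation u_τ - u_x = 0.
Initial data for u: u(x,0) = exp(x)φ(x,0) = sin(2x).
Solve for u:
  By method of characteristics (waves move left with speed 1):
  Along characteristics x + τ = const, u is constant, so u(x,τ) = f(x + τ) with f = u(·, 0).
Hence u(x,τ) = sin(2x + 2τ).
Transform back: φ(x,τ) = exp(-x)u(x,τ).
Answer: φ(x, τ) = exp(-x)sin(2x + 2τ)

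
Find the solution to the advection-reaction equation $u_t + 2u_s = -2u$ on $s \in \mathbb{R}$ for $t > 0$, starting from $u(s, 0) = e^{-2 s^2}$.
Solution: Substitute $u = e^{-2t}w$, i.e. $w = e^{2t}u$.
By the product rule, $u_t = e^{-2t}(w_t - 2w)$, $u_s = e^{-2t}w_s$.
Substituting into the PDE and dividing by $e^{-2t}$: $w_t - 2w + 2w_s = -2w$.
The lower-order terms cancel, leaving the standard advection equation $w_t + 2w_s = 0$.
Initial data for $w$: $w(s,0) = u(s,0) = e^{-2 s^2}$.
Solve for $w$:
  By method of characteristics (waves move right with speed 2):
  Along characteristics $s - 2t =$ const, $w$ is constant, so $w(s,t) = f(s - 2t)$ with $f = w( \cdot , 0)$.
Hence $w(s,t) = e^{-2 (s - 2 t)^2}$.
Transform back: $u(s,t) = e^{-2t}w(s,t)$.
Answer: $u(s, t) = e^{-2 t} e^{-2 (s - 2 t)^2}$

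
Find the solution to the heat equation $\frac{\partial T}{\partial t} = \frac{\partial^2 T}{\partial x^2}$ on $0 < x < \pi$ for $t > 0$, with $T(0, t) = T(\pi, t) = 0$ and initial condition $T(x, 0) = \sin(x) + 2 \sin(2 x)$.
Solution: Separating variables: $T = \sum c_n e^{-n^2t} \sin(nx)$. From $T(x,0) = \sin(x) + 2 \sin(2 x)$: $c_1=1, c_2=2$.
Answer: $T(x, t) = e^{-t} \sin(x) + 2 e^{-4 t} \sin(2 x)$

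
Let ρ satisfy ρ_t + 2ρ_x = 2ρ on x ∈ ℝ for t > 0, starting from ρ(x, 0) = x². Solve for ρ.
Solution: Substitute ρ = exp(2t)u, i.e. u = exp(-2t)ρ.
By the product rule, ρ_t = exp(2t)(u_t + 2u), ρ_x = exp(2t)u_x.
Substituting into the PDE and dividing by exp(2t): u_t + 2u + 2u_x = 2u.
The lower-order terms cancel, leaving the standard advection equation u_t + 2u_x = 0.
Initial data for u: u(x,0) = ρ(x,0) = x².
Solve for u:
  By method of characteristics (waves move right with speed 2):
  Along characteristics x - 2t = const, u is constant, so u(x,t) = f(x - 2t) with f = u(·, 0).
Hence u(x,t) = 4t² - 4tx + x².
Transform back: ρ(x,t) = exp(2t)u(x,t).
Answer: ρ(x, t) = 4t²exp(2t) - 4txexp(2t) + x²exp(2t)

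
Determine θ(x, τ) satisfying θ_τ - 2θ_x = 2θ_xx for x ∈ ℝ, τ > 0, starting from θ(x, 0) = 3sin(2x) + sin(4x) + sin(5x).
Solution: Change to a moving frame: let η = x + 2τ, σ = τ and write θ(x,τ) = u(η,σ).
By the chain rule θ_τ = u_σ + 2u_η, θ_x = u_η, θ_xx = u_ηη.
Then θ_τ - 2θ_x = u_σ: the advection term cancels and the PDE becomes the heat equation u_σ = 2u_ηη on η ∈ ℝ.
Initial data: u(η,0) = θ(η,0) = 3sin(2η) + sin(4η) + sin(5η).
On η ∈ ℝ each mode satisfies (sin(nη))″ = -n² sin(nη), so exp(-2n²σ) sin(nη) solves the heat equation; by superposition u(η,σ) = Σ c_n exp(-2n²σ) sin(nη).
Reading off the coefficients: c_2=3, c_4=1, c_5=1, so u(η,σ) = 3exp(-8σ)sin(2η) + exp(-32σ)sin(4η) + exp(-50σ)sin(5η).
Substituting back η = x + 2τ, σ = τ: θ(x,τ) = u(x + 2τ, τ).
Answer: θ(x, τ) = 3exp(-8τ)sin(2x + 4τ) + exp(-32τ)sin(4x + 8τ) + exp(-50τ)sin(5x + 10τ)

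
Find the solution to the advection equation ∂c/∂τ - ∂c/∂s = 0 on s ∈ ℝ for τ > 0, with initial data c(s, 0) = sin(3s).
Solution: By characteristics (ds/dτ = -1), c(s,τ) = f(s + τ) with f = c(·, 0).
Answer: c(s, τ) = sin(3s + 3τ)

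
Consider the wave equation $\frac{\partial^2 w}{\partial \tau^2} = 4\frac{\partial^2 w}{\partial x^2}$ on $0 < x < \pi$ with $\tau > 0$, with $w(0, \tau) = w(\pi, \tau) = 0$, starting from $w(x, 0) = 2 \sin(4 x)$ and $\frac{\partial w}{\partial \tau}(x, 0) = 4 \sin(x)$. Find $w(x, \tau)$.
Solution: Using separation of variables $w = X(x)T(\tau)$:
Eigenfunctions: $\sin(nx)$, $n = 1, 2, 3, \ldots$
General solution: $w(x, \tau) = \sum [A_n \cos(2n \tau) + B_n \sin(2n \tau)] \sin(nx)$
From $w(x,0) = 2 \sin(4 x)$: $A_4=2$. From $w_{\tau}(x,0) = 4 \sin(x)$, using $w_{\tau}(x,0) = \sum \omega_n B_n \sin(nx)$ with $\omega_n = 2n$: $B_1 = 4/2 = 2$.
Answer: $w(x, \tau) = 2 \sin(2 \tau) \sin(x) + 2 \sin(4 x) \cos(8 \tau)$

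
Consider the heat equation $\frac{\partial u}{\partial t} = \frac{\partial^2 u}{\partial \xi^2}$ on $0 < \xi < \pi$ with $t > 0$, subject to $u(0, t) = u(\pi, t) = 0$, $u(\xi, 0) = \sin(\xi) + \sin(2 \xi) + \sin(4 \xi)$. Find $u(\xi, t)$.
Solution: Using separation of variables $u = X(\xi)T(t)$:
Eigenfunctions: $\sin(n\xi)$, $n = 1, 2, 3, \ldots$
General solution: $u(\xi, t) = \sum c_n \sin(n\xi) e^{-n^2 t}$
Matching $u(\xi,0) = \sin(\xi) + \sin(2 \xi) + \sin(4 \xi)$ term by term: $c_1=1, c_2=1, c_4=1$.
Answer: $u(\xi, t) = e^{-t} \sin(\xi) + e^{-4 t} \sin(2 \xi) + e^{-16 t} \sin(4 \xi)$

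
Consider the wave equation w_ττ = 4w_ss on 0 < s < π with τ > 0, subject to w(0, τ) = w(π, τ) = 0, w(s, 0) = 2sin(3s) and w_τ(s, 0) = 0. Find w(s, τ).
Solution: Separating variables: w = Σ [A_n cos(ω_n τ) + B_n sin(ω_n τ)] sin(ns), ω_n = 2n. From ICs: A_3=2.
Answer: w(s, τ) = 2sin(3s)cos(6τ)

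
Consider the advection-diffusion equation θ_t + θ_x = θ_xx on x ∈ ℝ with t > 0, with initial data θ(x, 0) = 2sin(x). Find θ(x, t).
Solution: Change to a moving frame: let η = x - t, σ = t and write θ(x,t) = u(η,σ).
By the chain rule θ_t = u_σ - u_η, θ_x = u_η, θ_xx = u_ηη.
Then θ_t + θ_x = u_σ: the advection term cancels and the PDE becomes the heat equation u_σ = u_ηη on η ∈ ℝ.
Initial data: u(η,0) = θ(η,0) = 2sin(η).
On η ∈ ℝ each mode satisfies (sin(nη))″ = -n² sin(nη), so exp(-n²σ) sin(nη) solves the heat equation; by superposition u(η,σ) = Σ c_n exp(-n²σ) sin(nη).
Reading off the coefficients: c_1=2, so u(η,σ) = 2exp(-σ)sin(η).
Substituting back η = x - t, σ = t: θ(x,t) = u(x - t, t).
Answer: θ(x, t) = -2exp(-t)sin(t - x)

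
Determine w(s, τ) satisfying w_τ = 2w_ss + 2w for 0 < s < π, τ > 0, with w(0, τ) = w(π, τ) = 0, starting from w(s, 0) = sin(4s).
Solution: Substitute w = exp(2τ)u.
Then w_τ = exp(2τ)(u_τ + 2u), w_ss = exp(2τ)u_ss; substituting and dividing by exp(2τ), the lower-order terms cancel: u_τ = 2u_ss (standard heat equation).
Data for u: u(s,0) = w(s,0) = sin(4s). The boundary conditions carry over: u(0,τ) = u(π,τ) = 0.
Separating variables: u = Σ c_n exp(-2n²τ) sin(ns). From u(s,0) = sin(4s): c_4=1.
So u(s,τ) = exp(-32τ)sin(4s), and w(s,τ) = exp(2τ)u(s,τ).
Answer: w(s, τ) = exp(-30τ)sin(4s)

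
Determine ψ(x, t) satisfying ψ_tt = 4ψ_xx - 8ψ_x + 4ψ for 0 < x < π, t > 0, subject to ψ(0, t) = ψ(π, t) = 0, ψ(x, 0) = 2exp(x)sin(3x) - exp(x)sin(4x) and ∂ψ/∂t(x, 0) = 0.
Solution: Substitute ψ = exp(x)u, i.e. u = exp(-x)ψ.
By the product rule, ψ_x = exp(x)(u_x + u), ψ_xx = exp(x)(u_xx + 2u_x + u), ψ_tt = exp(x)u_tt.
Substituting into the PDE and dividing by exp(x): u_tt = 4(u_xx + 2u_x + u) - 8(u_x + u) + 4u.
The lower-order terms cancel, leaving the standard wave equation u_tt = 4u_xx.
Initial data for u: u(x,0) = exp(-x)ψ(x,0) = 2sin(3x) - sin(4x); u_t(x,0) = exp(-x)ψ_t(x,0) = 0. The boundary conditions carry over: u(0,t) = u(π,t) = 0.
Solve for u:
  Using separation of variables u = X(x)T(t):
  Eigenfunctions: sin(nx), n = 1, 2, 3, ...
  General solution: u(x, t) = Σ [A_n cos(2n t) + B_n sin(2n t)] sin(nx)
  From u(x,0) = 2sin(3x) - sin(4x): A_3=2, A_4=-1. From u_t(x,0) = 0: all B_n = 0.
Hence u(x,t) = 2sin(3x)cos(6t) - sin(4x)cos(8t).
Transform back: ψ(x,t) = exp(x)u(x,t).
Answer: ψ(x, t) = 2exp(x)sin(3x)cos(6t) - exp(x)sin(4x)cos(8t)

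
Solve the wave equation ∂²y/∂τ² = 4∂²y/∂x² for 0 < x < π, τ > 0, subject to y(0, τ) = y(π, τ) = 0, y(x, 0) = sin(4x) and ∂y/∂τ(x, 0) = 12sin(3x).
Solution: Separating variables: y = Σ [A_n cos(ω_n τ) + B_n sin(ω_n τ)] sin(nx), ω_n = 2n. From ICs (B_n = velocity coefficient / ω_n): A_4=1, B_3=2.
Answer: y(x, τ) = 2sin(3x)sin(6τ) + sin(4x)cos(8τ)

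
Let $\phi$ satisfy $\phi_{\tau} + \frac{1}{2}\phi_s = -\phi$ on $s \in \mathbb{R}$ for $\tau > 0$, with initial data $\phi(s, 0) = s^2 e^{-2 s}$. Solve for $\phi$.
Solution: Substitute $\phi = e^{-2s}u$.
Then $\phi_s = e^{-2s}(u_s - 2u)$, $\phi_{\tau} = e^{-2s}u_{\tau}$; substituting and dividing by $e^{-2s}$, the lower-order terms cancel: $u_{\tau} + \frac{1}{2}u_s = 0$ (standard advection equation).
Data for $u$: $u(s,0) = e^{2s}\phi(s,0) = s^2$.
By characteristics ($ds/d\tau = 1/2$), $u(s,\tau) = f(s - \frac{1}{2}\tau)$ with $f = u( \cdot , 0)$.
So $u(s,\tau) = s^2 - s \tau + \frac{1}{4} \tau^2$, and $\phi(s,\tau) = e^{-2s}u(s,\tau)$.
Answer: $\phi(s, \tau) = \frac{1}{4} \tau^2 e^{-2 s} -  \tau s e^{-2 s} + s^2 e^{-2 s}$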